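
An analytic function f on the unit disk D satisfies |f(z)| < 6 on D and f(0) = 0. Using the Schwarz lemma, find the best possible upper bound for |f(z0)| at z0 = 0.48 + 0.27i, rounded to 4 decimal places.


Step 1: g = f/6 maps D -> D with g(0) = 0, so by the Schwarz lemma |g(z)| <= |z|, i.e. |f(z)| <= 6|z|; this is sharp (f(z) = 6z).
Step 2: |z0|^2 = 0.48^2 + 0.27^2 = 0.3033
Step 3: |z0| = sqrt(0.3033) = 0.550727
Step 4: Best bound = 6 * |z0| = 6 * 0.550727 = 3.3044

3.3044


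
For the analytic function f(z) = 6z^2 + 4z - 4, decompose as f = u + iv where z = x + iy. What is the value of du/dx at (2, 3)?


Step 1: f(z) = 6(x+iy)^2 + 4(x+iy) - 4
Step 2: u = 6(x^2 - y^2) + 4x - 4
Step 3: u_x = 12x + 4
Step 4: At (2, 3): u_x = 24 + 4 = 28

28


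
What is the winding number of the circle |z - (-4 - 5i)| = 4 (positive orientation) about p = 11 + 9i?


Step 1: Center c = (-4, -5), radius = 4
Step 2: |p - c|^2 = 15^2 + 14^2 = 421
Step 3: r^2 = 16
Step 4: |p-c| > r so winding number = 0

0


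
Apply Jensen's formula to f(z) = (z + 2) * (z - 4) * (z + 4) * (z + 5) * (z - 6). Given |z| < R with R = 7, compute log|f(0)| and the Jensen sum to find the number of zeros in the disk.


Jensen's formula: (1/2pi)*integral log|f(Re^it)|dt = log|f(0)| + sum_{|a_k|<R} log(R/|a_k|)
Step 1: f(0) = 2 * (-4) * 4 * 5 * (-6) = 960
Step 2: log|f(0)| = log|-2| + log|4| + log|-4| + log|-5| + log|6| = 6.8669
Step 3: Zeros inside |z| < 7: -2, 4, -4, -5, 6
Step 4: Jensen sum = log(7/2) + log(7/4) + log(7/4) + log(7/5) + log(7/6) = 2.8626
Step 5: n(R) = number of terms in the Jensen sum = count of zeros inside |z| < 7 = 5

5


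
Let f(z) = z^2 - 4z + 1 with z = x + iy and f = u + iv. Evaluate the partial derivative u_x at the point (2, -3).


Step 1: f(z) = (x+iy)^2 - 4(x+iy) + 1
Step 2: u = (x^2 - y^2) - 4x + 1
Step 3: u_x = 2x - 4
Step 4: At (2, -3): u_x = 4 - 4 = 0

0


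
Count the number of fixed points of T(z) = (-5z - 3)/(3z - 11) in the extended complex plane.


Step 1: Fixed points satisfy T(z) = z
Step 2: 3z^2 - 6z + 3 = 0
Step 3: Discriminant = (-6)^2 - 4*3*3 = 0
Step 4: Number of fixed points = 1

1


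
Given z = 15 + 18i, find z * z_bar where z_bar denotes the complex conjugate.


Step 1: conj(z) = 15 - 18i
Step 2: z * conj(z) = 15^2 + 18^2
Step 3: = 225 + 324 = 549

549


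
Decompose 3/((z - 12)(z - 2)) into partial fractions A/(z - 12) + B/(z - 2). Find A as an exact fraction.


Step 1: Multiply both sides by (z - 12) and set z = 12
Step 2: A = 3 / (12 - 2)
Step 3: A = 3 / 10
Step 4: A = 3/10

3/10


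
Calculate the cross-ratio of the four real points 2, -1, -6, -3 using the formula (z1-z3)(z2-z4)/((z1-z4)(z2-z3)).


Step 1: (z1-z3)(z2-z4) = 8 * 2 = 16
Step 2: (z1-z4)(z2-z3) = 5 * 5 = 25
Step 3: Cross-ratio = 16/25 = 16/25

16/25


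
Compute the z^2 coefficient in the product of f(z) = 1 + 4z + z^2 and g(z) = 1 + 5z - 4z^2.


Step 1: z^2 term in f*g comes from: (1)*(-4z^2) + (4z)*(5z) + (z^2)*(1)
Step 2: = -4 + 20 + 1
Step 3: = 17

17


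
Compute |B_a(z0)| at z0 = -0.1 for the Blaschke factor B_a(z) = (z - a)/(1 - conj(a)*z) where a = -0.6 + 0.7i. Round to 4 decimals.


Step 1: Numerator z0 - a = -0.1 - (-0.6 + 0.7i) = 0.5 - 0.7i
Step 2: Denominator 1 - conj(a)*z0 = 1 - (-0.6 - 0.7i)*(-0.1) = 0.94 - 0.07i
Step 3: |z0 - a|^2 = 0.5^2 + (-0.7)^2 = 0.74; |1 - conj(a)*z0|^2 = 0.94^2 + (-0.07)^2 = 0.8885
Step 4: |B_a(-0.1)| = sqrt(0.74 / 0.8885) = sqrt(0.832864)
Step 5: = 0.9126

0.9126


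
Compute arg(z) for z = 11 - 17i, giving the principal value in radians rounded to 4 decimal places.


Step 1: z = 11 - 17i
Step 2: arg(z) = atan2(-17, 11)
Step 3: arg(z) = -0.9965

-0.9965


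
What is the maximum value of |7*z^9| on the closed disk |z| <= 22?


Step 1: On |z| = 22, |f(z)| = 7 * |z|^9 = 7 * 22^9
Step 2: By maximum modulus principle, maximum is on boundary.
Step 3: Maximum = 7 * 1207269217792 = 8450884524544

8450884524544


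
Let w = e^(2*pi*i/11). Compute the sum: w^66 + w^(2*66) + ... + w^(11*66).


Step 1: The sum sum_{j=1}^{n} w^(k*j) equals n if n | k, else 0.
Step 2: Here n = 11, k = 66
Step 3: Does n divide k? 11 | 66 -> True
Step 4: Sum = 11

11


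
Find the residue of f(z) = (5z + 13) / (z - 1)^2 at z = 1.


Step 1: Pole of order 2 at z = 1
Step 2: Res = lim d/dz [(z - 1)^2 * f(z)] as z -> 1
Step 3: (z - 1)^2 * f(z) = 5z + 13
Step 4: d/dz[5z + 13] = 5

5


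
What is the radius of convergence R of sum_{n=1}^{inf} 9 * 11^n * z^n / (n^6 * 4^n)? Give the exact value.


Step 1: General term a_n = 9 * 11^n / (n^6 * 4^n)
Step 2: By the root test, |a_n|^(1/n) = 9^(1/n) * 11 / (n^(6/n) * 4) -> 11/4 as n -> infinity (since 9^(1/n) -> 1 and n^(6/n) -> 1)
Step 3: R = 1/lim|a_n|^(1/n) = 4/11

4/11


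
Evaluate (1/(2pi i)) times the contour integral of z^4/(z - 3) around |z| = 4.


Step 1: f(z) = z^4, a = 3 is inside |z| = 4
Step 2: By Cauchy integral formula: (1/(2pi*i)) * integral = f(a)
Step 3: f(3) = 3^4 = 81

81


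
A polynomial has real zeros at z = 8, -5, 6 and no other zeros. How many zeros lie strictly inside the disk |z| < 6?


Step 1: Check each root:
  z = 8: |8| = 8 >= 6
  z = -5: |-5| = 5 < 6
  z = 6: |6| = 6 >= 6
Step 2: Count = 1

1


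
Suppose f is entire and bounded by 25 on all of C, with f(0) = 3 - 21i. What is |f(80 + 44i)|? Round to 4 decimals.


Step 1: By Liouville's theorem, a bounded entire function is constant.
Step 2: f(z) = f(0) = 3 - 21i for all z.
Step 3: |f(w)| = |3 - 21i| = sqrt(9 + 441)
Step 4: = 21.2132

21.2132


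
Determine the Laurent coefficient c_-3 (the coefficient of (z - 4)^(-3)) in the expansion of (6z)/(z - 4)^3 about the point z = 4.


Step 1: Write the numerator in powers of (z - 4): 6z = 6(z - 4) + (6*4 + 0) = 6(z - 4) + 24
Step 2: Divide by (z - 4)^3: f(z) = 24(z - 4)^(-3) + 6(z - 4)^(-2)
Step 3: This finite sum is the Laurent series of f about z = 4.
Step 4: Coefficient of (z - 4)^(-3) = 6*4 + 0 = 24

24


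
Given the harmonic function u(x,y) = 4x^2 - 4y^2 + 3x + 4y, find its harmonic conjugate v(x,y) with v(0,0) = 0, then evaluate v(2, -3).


Step 1: v_x = -u_y = 8y - 4
Step 2: v_y = u_x = 8x + 3
Step 3: v = 8xy - 4x + 3y + C
Step 4: v(0,0) = 0 => C = 0
Step 5: v(2, -3) = -65

-65


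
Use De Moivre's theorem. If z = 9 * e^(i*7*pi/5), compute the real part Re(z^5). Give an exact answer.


Step 1: By De Moivre's theorem, z^5 = 9^5 * e^(i*5*7*pi/5) = 59049 * (cos(7*pi) + i*sin(7*pi))
Step 2: |z|^5 = 9^5 = 59049
Step 3: Reduce the angle mod 2*pi: 7*pi - 6*pi = pi
Step 4: cos(pi) = -1
Step 5: Re(z^5) = 59049 * (-1) = -59049

-59049


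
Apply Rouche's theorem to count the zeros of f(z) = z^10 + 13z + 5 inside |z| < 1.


Step 1: On |z| = 1 the three terms have sizes |z^10| = 1^10 = 1, |13z| = 13*1 = 13, |5| = 5
Step 2: The dominant term is g(z) = 13z; let h(z) = z^10 + 5 so f = g + h
Step 3: On |z| = 1: |g| = 13 and |h| <= 1 + 5 = 6
Step 4: Since 13 > 6, |h| < |g| on |z| = 1, so by Rouche f has the same number of zeros as g inside |z| < 1
Step 5: g(z) = 13z has 1 zero (at the origin, multiplicity 1) inside |z| < 1. Answer = 1

1


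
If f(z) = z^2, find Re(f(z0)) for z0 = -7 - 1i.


Step 1: z0 = -7 - 1i
Step 2: z0^2 = (-7)^2 - (-1)^2 + 14i
Step 3: real part = 49 - 1 = 48

48


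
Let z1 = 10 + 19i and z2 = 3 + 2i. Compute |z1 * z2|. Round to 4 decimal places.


Step 1: |z1| = sqrt(10^2 + 19^2) = sqrt(461)
Step 2: |z2| = sqrt(3^2 + 2^2) = sqrt(13)
Step 3: |z1*z2| = |z1|*|z2| = sqrt(461) * sqrt(13) = sqrt(461 * 13) = sqrt(5993)
Step 4: = 77.4145

77.4145


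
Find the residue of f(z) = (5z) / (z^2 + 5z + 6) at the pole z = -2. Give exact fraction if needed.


Step 1: Q(z) = z^2 + 5z + 6 = (z + 2)(z + 3)
Step 2: Q'(z) = 2z + 5
Step 3: Q'(-2) = 1, P(-2) = -10
Step 4: Res = P(-2)/Q'(-2) = -10/1 = -10

-10


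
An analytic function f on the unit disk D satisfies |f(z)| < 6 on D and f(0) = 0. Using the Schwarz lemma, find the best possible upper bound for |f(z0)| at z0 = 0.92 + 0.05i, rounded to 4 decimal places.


Step 1: g = f/6 maps D -> D with g(0) = 0, so by the Schwarz lemma |g(z)| <= |z|, i.e. |f(z)| <= 6|z|; this is sharp (f(z) = 6z).
Step 2: |z0|^2 = 0.92^2 + 0.05^2 = 0.8489
Step 3: |z0| = sqrt(0.8489) = 0.921358
Step 4: Best bound = 6 * |z0| = 6 * 0.921358 = 5.5281

5.5281


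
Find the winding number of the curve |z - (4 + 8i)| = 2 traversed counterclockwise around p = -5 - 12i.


Step 1: Center c = (4, 8), radius = 2
Step 2: |p - c|^2 = (-9)^2 + (-20)^2 = 481
Step 3: r^2 = 4
Step 4: |p-c| > r so winding number = 0

0


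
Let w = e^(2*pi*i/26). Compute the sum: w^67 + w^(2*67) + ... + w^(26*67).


Step 1: The sum sum_{j=1}^{n} w^(k*j) equals n if n | k, else 0.
Step 2: Here n = 26, k = 67
Step 3: Does n divide k? 26 | 67 -> False
Step 4: Sum = 0

0


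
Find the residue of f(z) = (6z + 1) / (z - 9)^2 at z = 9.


Step 1: Pole of order 2 at z = 9
Step 2: Res = lim d/dz [(z - 9)^2 * f(z)] as z -> 9
Step 3: (z - 9)^2 * f(z) = 6z + 1
Step 4: d/dz[6z + 1] = 6

6


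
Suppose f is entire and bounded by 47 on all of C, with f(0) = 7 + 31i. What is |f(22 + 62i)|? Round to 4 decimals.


Step 1: By Liouville's theorem, a bounded entire function is constant.
Step 2: f(z) = f(0) = 7 + 31i for all z.
Step 3: |f(w)| = |7 + 31i| = sqrt(49 + 961)
Step 4: = 31.7805

31.7805


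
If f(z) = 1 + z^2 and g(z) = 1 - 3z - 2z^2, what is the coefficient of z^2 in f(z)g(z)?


Step 1: z^2 term in f*g comes from: (1)*(-2z^2) + (0)*(-3z) + (z^2)*(1)
Step 2: = -2 + 0 + 1
Step 3: = -1

-1


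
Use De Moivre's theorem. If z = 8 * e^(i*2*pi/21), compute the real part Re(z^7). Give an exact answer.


Step 1: By De Moivre's theorem, z^7 = 8^7 * e^(i*7*2*pi/21) = 2097152 * (cos(2*pi/3) + i*sin(2*pi/3))
Step 2: |z|^7 = 8^7 = 2097152
Step 3: The angle 2*pi/3 already lies in [0, 2*pi)
Step 4: cos(2*pi/3) = -1/2
Step 5: Re(z^7) = 2097152 * (-1/2) = -1048576

-1048576


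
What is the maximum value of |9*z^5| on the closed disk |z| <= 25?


Step 1: On |z| = 25, |f(z)| = 9 * |z|^5 = 9 * 25^5
Step 2: By maximum modulus principle, maximum is on boundary.
Step 3: Maximum = 9 * 9765625 = 87890625

87890625


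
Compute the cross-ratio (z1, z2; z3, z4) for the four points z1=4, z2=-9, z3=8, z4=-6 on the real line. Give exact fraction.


Step 1: (z1-z3)(z2-z4) = (-4) * (-3) = 12
Step 2: (z1-z4)(z2-z3) = 10 * (-17) = -170
Step 3: Cross-ratio = -12/170 = -6/85

-6/85


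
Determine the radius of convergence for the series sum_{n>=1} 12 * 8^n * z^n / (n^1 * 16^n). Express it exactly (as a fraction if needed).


Step 1: General term a_n = 12 * 8^n / (n^1 * 16^n)
Step 2: By the root test, |a_n|^(1/n) = 12^(1/n) * 8 / (n^(1/n) * 16) -> 8/16 as n -> infinity (since 12^(1/n) -> 1 and n^(1/n) -> 1)
Step 3: R = 1/lim|a_n|^(1/n) = 16/8 = 2

2


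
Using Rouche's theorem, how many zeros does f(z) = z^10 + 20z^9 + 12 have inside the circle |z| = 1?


Step 1: On |z| = 1 the three terms have sizes |z^10| = 1^10 = 1, |20z^9| = 20*1^9 = 20, |12| = 12
Step 2: The dominant term is g(z) = 20z^9; let h(z) = z^10 + 12 so f = g + h
Step 3: On |z| = 1: |g| = 20 and |h| <= 1 + 12 = 13
Step 4: Since 20 > 13, |h| < |g| on |z| = 1, so by Rouche f has the same number of zeros as g inside |z| < 1
Step 5: g(z) = 20z^9 has 9 zeros (at the origin, multiplicity 9) inside |z| < 1. Answer = 9

9


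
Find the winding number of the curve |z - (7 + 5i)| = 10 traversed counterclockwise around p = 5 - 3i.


Step 1: Center c = (7, 5), radius = 10
Step 2: |p - c|^2 = (-2)^2 + (-8)^2 = 68
Step 3: r^2 = 100
Step 4: |p-c| < r so winding number = 1

1


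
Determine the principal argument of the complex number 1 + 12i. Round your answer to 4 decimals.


Step 1: z = 1 + 12i
Step 2: arg(z) = atan2(12, 1)
Step 3: arg(z) = 1.4877

1.4877


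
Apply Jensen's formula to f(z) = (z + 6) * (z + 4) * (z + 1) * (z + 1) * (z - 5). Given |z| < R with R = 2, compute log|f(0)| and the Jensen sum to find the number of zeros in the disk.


Jensen's formula: (1/2pi)*integral log|f(Re^it)|dt = log|f(0)| + sum_{|a_k|<R} log(R/|a_k|)
Step 1: f(0) = 6 * 4 * 1 * 1 * (-5) = -120
Step 2: log|f(0)| = log|-6| + log|-4| + log|-1| + log|-1| + log|5| = 4.7875
Step 3: Zeros inside |z| < 2: -1, -1
Step 4: Jensen sum = log(2/1) + log(2/1) = 1.3863
Step 5: n(R) = number of terms in the Jensen sum = count of zeros inside |z| < 2 = 2

2


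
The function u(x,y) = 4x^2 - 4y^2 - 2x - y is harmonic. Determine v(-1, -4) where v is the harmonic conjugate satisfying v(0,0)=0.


Step 1: v_x = -u_y = 8y + 1
Step 2: v_y = u_x = 8x - 2
Step 3: v = 8xy + x - 2y + C
Step 4: v(0,0) = 0 => C = 0
Step 5: v(-1, -4) = 39

39


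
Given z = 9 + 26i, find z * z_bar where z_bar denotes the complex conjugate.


Step 1: conj(z) = 9 - 26i
Step 2: z * conj(z) = 9^2 + 26^2
Step 3: = 81 + 676 = 757

757


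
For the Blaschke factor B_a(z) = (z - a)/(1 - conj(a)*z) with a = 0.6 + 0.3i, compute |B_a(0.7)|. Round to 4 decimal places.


Step 1: Numerator z0 - a = 0.7 - (0.6 + 0.3i) = 0.1 - 0.3i
Step 2: Denominator 1 - conj(a)*z0 = 1 - (0.6 - 0.3i)*0.7 = 0.58 + 0.21i
Step 3: |z0 - a|^2 = 0.1^2 + (-0.3)^2 = 0.1; |1 - conj(a)*z0|^2 = 0.58^2 + 0.21^2 = 0.3805
Step 4: |B_a(0.7)| = sqrt(0.1 / 0.3805) = sqrt(0.262812)
Step 5: = 0.5127

0.5127


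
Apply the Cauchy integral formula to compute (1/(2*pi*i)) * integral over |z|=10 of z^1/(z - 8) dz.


Step 1: f(z) = z^1, a = 8 is inside |z| = 10
Step 2: By Cauchy integral formula: (1/(2pi*i)) * integral = f(a)
Step 3: f(8) = 8^1 = 8

8


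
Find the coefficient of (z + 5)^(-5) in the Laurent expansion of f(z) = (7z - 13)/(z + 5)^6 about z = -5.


Step 1: Write the numerator in powers of (z + 5): 7z - 13 = 7(z + 5) + (7*(-5) - 13) = 7(z + 5) - 48
Step 2: Divide by (z + 5)^6: f(z) = -48(z + 5)^(-6) + 7(z + 5)^(-5)
Step 3: This finite sum is the Laurent series of f about z = -5.
Step 4: Coefficient of (z + 5)^(-5) = coefficient of (z + 5) in the re-centred numerator = 7

7


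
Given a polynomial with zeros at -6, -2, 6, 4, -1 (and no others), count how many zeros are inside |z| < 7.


Step 1: Check each root:
  z = -6: |-6| = 6 < 7
  z = -2: |-2| = 2 < 7
  z = 6: |6| = 6 < 7
  z = 4: |4| = 4 < 7
  z = -1: |-1| = 1 < 7
Step 2: Count = 5

5


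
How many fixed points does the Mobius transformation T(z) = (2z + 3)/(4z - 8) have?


Step 1: Fixed points satisfy T(z) = z
Step 2: 4z^2 - 10z - 3 = 0
Step 3: Discriminant = (-10)^2 - 4*4*(-3) = 148
Step 4: Number of fixed points = 2

2


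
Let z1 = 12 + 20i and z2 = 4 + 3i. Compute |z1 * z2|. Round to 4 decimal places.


Step 1: |z1| = sqrt(12^2 + 20^2) = sqrt(544)
Step 2: |z2| = sqrt(4^2 + 3^2) = sqrt(25)
Step 3: |z1*z2| = |z1|*|z2| = sqrt(544) * sqrt(25) = sqrt(544 * 25) = sqrt(13600)
Step 4: = 116.619

116.619


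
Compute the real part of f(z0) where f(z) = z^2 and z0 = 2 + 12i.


Step 1: z0 = 2 + 12i
Step 2: z0^2 = 2^2 - 12^2 + 48i
Step 3: real part = 4 - 144 = -140

-140


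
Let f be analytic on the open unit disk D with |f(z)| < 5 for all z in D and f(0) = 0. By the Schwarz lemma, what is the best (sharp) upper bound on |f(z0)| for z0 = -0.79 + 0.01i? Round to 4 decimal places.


Step 1: g = f/5 maps D -> D with g(0) = 0, so by the Schwarz lemma |g(z)| <= |z|, i.e. |f(z)| <= 5|z|; this is sharp (f(z) = 5z).
Step 2: |z0|^2 = (-0.79)^2 + 0.01^2 = 0.6242
Step 3: |z0| = sqrt(0.6242) = 0.790063
Step 4: Best bound = 5 * |z0| = 5 * 0.790063 = 3.9503

3.9503


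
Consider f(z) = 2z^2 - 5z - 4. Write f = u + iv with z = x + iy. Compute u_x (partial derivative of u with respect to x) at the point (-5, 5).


Step 1: f(z) = 2(x+iy)^2 - 5(x+iy) - 4
Step 2: u = 2(x^2 - y^2) - 5x - 4
Step 3: u_x = 4x - 5
Step 4: At (-5, 5): u_x = -20 - 5 = -25

-25


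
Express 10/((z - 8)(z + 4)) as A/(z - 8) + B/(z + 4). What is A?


Step 1: Multiply both sides by (z - 8) and set z = 8
Step 2: A = 10 / (8 + 4)
Step 3: A = 10 / 12
Step 4: A = 5/6

5/6


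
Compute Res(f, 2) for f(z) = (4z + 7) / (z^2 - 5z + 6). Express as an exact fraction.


Step 1: Q(z) = z^2 - 5z + 6 = (z - 2)(z - 3)
Step 2: Q'(z) = 2z - 5
Step 3: Q'(2) = -1, P(2) = 15
Step 4: Res = P(2)/Q'(2) = 15/(-1) = -15

-15


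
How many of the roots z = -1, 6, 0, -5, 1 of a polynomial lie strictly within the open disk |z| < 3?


Step 1: Check each root:
  z = -1: |-1| = 1 < 3
  z = 6: |6| = 6 >= 3
  z = 0: |0| = 0 < 3
  z = -5: |-5| = 5 >= 3
  z = 1: |1| = 1 < 3
Step 2: Count = 3

3


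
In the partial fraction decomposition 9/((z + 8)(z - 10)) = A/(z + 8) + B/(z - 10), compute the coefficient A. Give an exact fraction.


Step 1: Multiply both sides by (z + 8) and set z = -8
Step 2: A = 9 / (-8 - 10)
Step 3: A = 9 / (-18)
Step 4: A = -1/2

-1/2


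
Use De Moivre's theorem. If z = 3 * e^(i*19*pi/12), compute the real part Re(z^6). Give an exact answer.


Step 1: By De Moivre's theorem, z^6 = 3^6 * e^(i*6*19*pi/12) = 729 * (cos(19*pi/2) + i*sin(19*pi/2))
Step 2: |z|^6 = 3^6 = 729
Step 3: Reduce the angle mod 2*pi: 19*pi/2 - 8*pi = 3*pi/2
Step 4: cos(3*pi/2) = 0
Step 5: Re(z^6) = 729 * 0 = 0

0


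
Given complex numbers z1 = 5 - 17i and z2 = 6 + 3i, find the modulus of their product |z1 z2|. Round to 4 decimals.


Step 1: |z1| = sqrt(5^2 + (-17)^2) = sqrt(314)
Step 2: |z2| = sqrt(6^2 + 3^2) = sqrt(45)
Step 3: |z1*z2| = |z1|*|z2| = sqrt(314) * sqrt(45) = sqrt(314 * 45) = sqrt(14130)
Step 4: = 118.8697

118.8697


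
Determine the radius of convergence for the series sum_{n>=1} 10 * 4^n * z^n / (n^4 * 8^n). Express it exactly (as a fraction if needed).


Step 1: General term a_n = 10 * 4^n / (n^4 * 8^n)
Step 2: By the root test, |a_n|^(1/n) = 10^(1/n) * 4 / (n^(4/n) * 8) -> 4/8 as n -> infinity (since 10^(1/n) -> 1 and n^(4/n) -> 1)
Step 3: R = 1/lim|a_n|^(1/n) = 8/4 = 2

2


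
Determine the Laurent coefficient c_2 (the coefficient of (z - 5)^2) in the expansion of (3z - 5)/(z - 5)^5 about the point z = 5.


Step 1: Write the numerator in powers of (z - 5): 3z - 5 = 3(z - 5) + (3*5 - 5) = 3(z - 5) + 10
Step 2: Divide by (z - 5)^5: f(z) = 10(z - 5)^(-5) + 3(z - 5)^(-4)
Step 3: This finite sum is the Laurent series of f about z = 5.
Step 4: Only the powers -5 and -4 appear, so the coefficient of (z - 5)^2 = 0

0


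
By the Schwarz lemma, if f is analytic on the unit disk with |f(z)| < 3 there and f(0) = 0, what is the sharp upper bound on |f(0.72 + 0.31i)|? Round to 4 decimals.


Step 1: g = f/3 maps D -> D with g(0) = 0, so by the Schwarz lemma |g(z)| <= |z|, i.e. |f(z)| <= 3|z|; this is sharp (f(z) = 3z).
Step 2: |z0|^2 = 0.72^2 + 0.31^2 = 0.6145
Step 3: |z0| = sqrt(0.6145) = 0.783901
Step 4: Best bound = 3 * |z0| = 3 * 0.783901 = 2.3517

2.3517


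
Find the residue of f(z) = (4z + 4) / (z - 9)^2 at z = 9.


Step 1: Pole of order 2 at z = 9
Step 2: Res = lim d/dz [(z - 9)^2 * f(z)] as z -> 9
Step 3: (z - 9)^2 * f(z) = 4z + 4
Step 4: d/dz[4z + 4] = 4

4


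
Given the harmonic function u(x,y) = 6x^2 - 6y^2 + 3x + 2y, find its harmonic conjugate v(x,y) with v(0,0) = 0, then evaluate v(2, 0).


Step 1: v_x = -u_y = 12y - 2
Step 2: v_y = u_x = 12x + 3
Step 3: v = 12xy - 2x + 3y + C
Step 4: v(0,0) = 0 => C = 0
Step 5: v(2, 0) = -4

-4


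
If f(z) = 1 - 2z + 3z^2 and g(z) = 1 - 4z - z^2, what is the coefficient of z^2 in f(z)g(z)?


Step 1: z^2 term in f*g comes from: (1)*(-z^2) + (-2z)*(-4z) + (3z^2)*(1)
Step 2: = -1 + 8 + 3
Step 3: = 10

10


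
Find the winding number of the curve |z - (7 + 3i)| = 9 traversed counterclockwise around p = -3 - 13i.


Step 1: Center c = (7, 3), radius = 9
Step 2: |p - c|^2 = (-10)^2 + (-16)^2 = 356
Step 3: r^2 = 81
Step 4: |p-c| > r so winding number = 0

0


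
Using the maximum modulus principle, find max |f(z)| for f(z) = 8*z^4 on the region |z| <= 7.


Step 1: On |z| = 7, |f(z)| = 8 * |z|^4 = 8 * 7^4
Step 2: By maximum modulus principle, maximum is on boundary.
Step 3: Maximum = 8 * 2401 = 19208

19208


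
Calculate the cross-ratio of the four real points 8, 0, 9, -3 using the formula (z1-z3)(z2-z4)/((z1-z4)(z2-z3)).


Step 1: (z1-z3)(z2-z4) = (-1) * 3 = -3
Step 2: (z1-z4)(z2-z3) = 11 * (-9) = -99
Step 3: Cross-ratio = 3/99 = 1/33

1/33


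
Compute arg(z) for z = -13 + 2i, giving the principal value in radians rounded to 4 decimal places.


Step 1: z = -13 + 2i
Step 2: arg(z) = atan2(2, -13)
Step 3: arg(z) = 2.9889

2.9889


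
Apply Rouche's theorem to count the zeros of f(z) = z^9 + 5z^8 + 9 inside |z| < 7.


Step 1: On |z| = 7 the three terms have sizes |z^9| = 7^9 = 40353607, |5z^8| = 5*7^8 = 28824005, |9| = 9
Step 2: The dominant term is g(z) = z^9; let h(z) = 5z^8 + 9 so f = g + h
Step 3: On |z| = 7: |g| = 40353607 and |h| <= 28824005 + 9 = 28824014
Step 4: Since 40353607 > 28824014, |h| < |g| on |z| = 7, so by Rouche f has the same number of zeros as g inside |z| < 7
Step 5: g(z) = z^9 has 9 zeros (all at the origin) inside |z| < 7. Answer = 9

9


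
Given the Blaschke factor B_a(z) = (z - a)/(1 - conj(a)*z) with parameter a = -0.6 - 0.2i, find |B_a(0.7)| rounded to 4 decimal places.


Step 1: Numerator z0 - a = 0.7 - (-0.6 - 0.2i) = 1.3 + 0.2i
Step 2: Denominator 1 - conj(a)*z0 = 1 - (-0.6 + 0.2i)*0.7 = 1.42 - 0.14i
Step 3: |z0 - a|^2 = 1.3^2 + 0.2^2 = 1.73; |1 - conj(a)*z0|^2 = 1.42^2 + (-0.14)^2 = 2.036
Step 4: |B_a(0.7)| = sqrt(1.73 / 2.036) = sqrt(0.849705)
Step 5: = 0.9218

0.9218


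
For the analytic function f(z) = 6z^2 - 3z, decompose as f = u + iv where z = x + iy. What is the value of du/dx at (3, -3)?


Step 1: f(z) = 6(x+iy)^2 - 3(x+iy) + 0
Step 2: u = 6(x^2 - y^2) - 3x + 0
Step 3: u_x = 12x - 3
Step 4: At (3, -3): u_x = 36 - 3 = 33

33


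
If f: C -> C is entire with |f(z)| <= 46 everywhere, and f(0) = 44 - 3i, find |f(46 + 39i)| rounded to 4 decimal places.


Step 1: By Liouville's theorem, a bounded entire function is constant.
Step 2: f(z) = f(0) = 44 - 3i for all z.
Step 3: |f(w)| = |44 - 3i| = sqrt(1936 + 9)
Step 4: = 44.1022

44.1022


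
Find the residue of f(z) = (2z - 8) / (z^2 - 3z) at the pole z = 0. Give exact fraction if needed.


Step 1: Q(z) = z^2 - 3z = (z)(z - 3)
Step 2: Q'(z) = 2z - 3
Step 3: Q'(0) = -3, P(0) = -8
Step 4: Res = P(0)/Q'(0) = -8/(-3) = 8/3

8/3


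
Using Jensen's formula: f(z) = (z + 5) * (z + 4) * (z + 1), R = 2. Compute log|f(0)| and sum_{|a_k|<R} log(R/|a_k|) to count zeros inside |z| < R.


Jensen's formula: (1/2pi)*integral log|f(Re^it)|dt = log|f(0)| + sum_{|a_k|<R} log(R/|a_k|)
Step 1: f(0) = 5 * 4 * 1 = 20
Step 2: log|f(0)| = log|-5| + log|-4| + log|-1| = 2.9957
Step 3: Zeros inside |z| < 2: -1
Step 4: Jensen sum = log(2/1) = 0.6931
Step 5: n(R) = number of terms in the Jensen sum = count of zeros inside |z| < 2 = 1

1


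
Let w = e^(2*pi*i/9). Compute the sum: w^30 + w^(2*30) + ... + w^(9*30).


Step 1: The sum sum_{j=1}^{n} w^(k*j) equals n if n | k, else 0.
Step 2: Here n = 9, k = 30
Step 3: Does n divide k? 9 | 30 -> False
Step 4: Sum = 0

0


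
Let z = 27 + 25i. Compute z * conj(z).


Step 1: conj(z) = 27 - 25i
Step 2: z * conj(z) = 27^2 + 25^2
Step 3: = 729 + 625 = 1354

1354


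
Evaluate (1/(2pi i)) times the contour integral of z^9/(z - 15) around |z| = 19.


Step 1: f(z) = z^9, a = 15 is inside |z| = 19
Step 2: By Cauchy integral formula: (1/(2pi*i)) * integral = f(a)
Step 3: f(15) = 15^9 = 38443359375

38443359375


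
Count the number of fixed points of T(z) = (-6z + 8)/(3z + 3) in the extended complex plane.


Step 1: Fixed points satisfy T(z) = z
Step 2: 3z^2 + 9z - 8 = 0
Step 3: Discriminant = 9^2 - 4*3*(-8) = 177
Step 4: Number of fixed points = 2

2


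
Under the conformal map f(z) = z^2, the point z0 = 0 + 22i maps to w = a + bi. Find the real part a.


Step 1: z0 = 0 + 22i
Step 2: z0^2 = 0^2 - 22^2 + 0i
Step 3: real part = 0 - 484 = -484

-484


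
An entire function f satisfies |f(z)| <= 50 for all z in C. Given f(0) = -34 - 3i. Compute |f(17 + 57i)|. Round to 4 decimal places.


Step 1: By Liouville's theorem, a bounded entire function is constant.
Step 2: f(z) = f(0) = -34 - 3i for all z.
Step 3: |f(w)| = |-34 - 3i| = sqrt(1156 + 9)
Step 4: = 34.1321

34.1321


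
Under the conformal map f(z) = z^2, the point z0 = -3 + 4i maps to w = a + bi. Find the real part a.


Step 1: z0 = -3 + 4i
Step 2: z0^2 = (-3)^2 - 4^2 - 24i
Step 3: real part = 9 - 16 = -7

-7


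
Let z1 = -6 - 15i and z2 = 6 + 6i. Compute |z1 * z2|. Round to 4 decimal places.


Step 1: |z1| = sqrt((-6)^2 + (-15)^2) = sqrt(261)
Step 2: |z2| = sqrt(6^2 + 6^2) = sqrt(72)
Step 3: |z1*z2| = |z1|*|z2| = sqrt(261) * sqrt(72) = sqrt(261 * 72) = sqrt(18792)
Step 4: = 137.0839

137.0839


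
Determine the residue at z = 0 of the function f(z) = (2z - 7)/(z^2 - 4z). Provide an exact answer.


Step 1: Q(z) = z^2 - 4z = (z)(z - 4)
Step 2: Q'(z) = 2z - 4
Step 3: Q'(0) = -4, P(0) = -7
Step 4: Res = P(0)/Q'(0) = -7/(-4) = 7/4

7/4


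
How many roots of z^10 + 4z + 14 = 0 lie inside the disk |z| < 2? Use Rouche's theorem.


Step 1: On |z| = 2 the three terms have sizes |z^10| = 2^10 = 1024, |4z| = 4*2 = 8, |14| = 14
Step 2: The dominant term is g(z) = z^10; let h(z) = 4z + 14 so f = g + h
Step 3: On |z| = 2: |g| = 1024 and |h| <= 8 + 14 = 22
Step 4: Since 1024 > 22, |h| < |g| on |z| = 2, so by Rouche f has the same number of zeros as g inside |z| < 2
Step 5: g(z) = z^10 has 10 zeros (all at the origin) inside |z| < 2. Answer = 10

10


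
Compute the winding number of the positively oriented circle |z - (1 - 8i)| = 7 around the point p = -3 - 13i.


Step 1: Center c = (1, -8), radius = 7
Step 2: |p - c|^2 = (-4)^2 + (-5)^2 = 41
Step 3: r^2 = 49
Step 4: |p-c| < r so winding number = 1

1


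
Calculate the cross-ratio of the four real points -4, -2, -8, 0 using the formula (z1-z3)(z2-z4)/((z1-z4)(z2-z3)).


Step 1: (z1-z3)(z2-z4) = 4 * (-2) = -8
Step 2: (z1-z4)(z2-z3) = (-4) * 6 = -24
Step 3: Cross-ratio = 8/24 = 1/3

1/3


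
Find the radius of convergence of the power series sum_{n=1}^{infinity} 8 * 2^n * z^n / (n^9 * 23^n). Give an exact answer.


Step 1: General term a_n = 8 * 2^n / (n^9 * 23^n)
Step 2: By the root test, |a_n|^(1/n) = 8^(1/n) * 2 / (n^(9/n) * 23) -> 2/23 as n -> infinity (since 8^(1/n) -> 1 and n^(9/n) -> 1)
Step 3: R = 1/lim|a_n|^(1/n) = 23/2

23/2


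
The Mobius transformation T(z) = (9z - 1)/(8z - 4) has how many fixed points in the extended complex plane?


Step 1: Fixed points satisfy T(z) = z
Step 2: 8z^2 - 13z + 1 = 0
Step 3: Discriminant = (-13)^2 - 4*8*1 = 137
Step 4: Number of fixed points = 2

2


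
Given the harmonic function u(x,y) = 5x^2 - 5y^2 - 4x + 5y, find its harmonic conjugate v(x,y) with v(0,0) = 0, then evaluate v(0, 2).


Step 1: v_x = -u_y = 10y - 5
Step 2: v_y = u_x = 10x - 4
Step 3: v = 10xy - 5x - 4y + C
Step 4: v(0,0) = 0 => C = 0
Step 5: v(0, 2) = -8

-8


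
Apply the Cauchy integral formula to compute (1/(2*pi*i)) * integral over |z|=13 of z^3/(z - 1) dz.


Step 1: f(z) = z^3, a = 1 is inside |z| = 13
Step 2: By Cauchy integral formula: (1/(2pi*i)) * integral = f(a)
Step 3: f(1) = 1^3 = 1

1


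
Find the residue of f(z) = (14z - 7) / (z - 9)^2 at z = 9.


Step 1: Pole of order 2 at z = 9
Step 2: Res = lim d/dz [(z - 9)^2 * f(z)] as z -> 9
Step 3: (z - 9)^2 * f(z) = 14z - 7
Step 4: d/dz[14z - 7] = 14

14


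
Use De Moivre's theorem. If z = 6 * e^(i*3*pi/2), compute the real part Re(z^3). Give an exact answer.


Step 1: By De Moivre's theorem, z^3 = 6^3 * e^(i*3*3*pi/2) = 216 * (cos(9*pi/2) + i*sin(9*pi/2))
Step 2: |z|^3 = 6^3 = 216
Step 3: Reduce the angle mod 2*pi: 9*pi/2 - 4*pi = pi/2
Step 4: cos(pi/2) = 0
Step 5: Re(z^3) = 216 * 0 = 0

0


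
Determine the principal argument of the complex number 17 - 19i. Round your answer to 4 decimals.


Step 1: z = 17 - 19i
Step 2: arg(z) = atan2(-19, 17)
Step 3: arg(z) = -0.8409

-0.8409


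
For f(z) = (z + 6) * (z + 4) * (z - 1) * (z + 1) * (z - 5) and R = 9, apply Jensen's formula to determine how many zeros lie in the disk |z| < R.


Jensen's formula: (1/2pi)*integral log|f(Re^it)|dt = log|f(0)| + sum_{|a_k|<R} log(R/|a_k|)
Step 1: f(0) = 6 * 4 * (-1) * 1 * (-5) = 120
Step 2: log|f(0)| = log|-6| + log|-4| + log|1| + log|-1| + log|5| = 4.7875
Step 3: Zeros inside |z| < 9: -6, -4, 1, -1, 5
Step 4: Jensen sum = log(9/6) + log(9/4) + log(9/1) + log(9/1) + log(9/5) = 6.1986
Step 5: n(R) = number of terms in the Jensen sum = count of zeros inside |z| < 9 = 5

5


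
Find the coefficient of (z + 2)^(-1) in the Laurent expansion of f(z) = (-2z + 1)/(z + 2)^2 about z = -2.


Step 1: Write the numerator in powers of (z + 2): -2z + 1 = -2(z + 2) + (-2*(-2) + 1) = -2(z + 2) + 5
Step 2: Divide by (z + 2)^2: f(z) = 5(z + 2)^(-2) - 2(z + 2)^(-1)
Step 3: This finite sum is the Laurent series of f about z = -2.
Step 4: Coefficient of (z + 2)^(-1) = coefficient of (z + 2) in the re-centred numerator = -2

-2


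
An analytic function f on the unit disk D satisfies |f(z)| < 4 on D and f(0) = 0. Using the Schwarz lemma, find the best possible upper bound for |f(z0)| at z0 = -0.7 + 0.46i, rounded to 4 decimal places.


Step 1: g = f/4 maps D -> D with g(0) = 0, so by the Schwarz lemma |g(z)| <= |z|, i.e. |f(z)| <= 4|z|; this is sharp (f(z) = 4z).
Step 2: |z0|^2 = (-0.7)^2 + 0.46^2 = 0.7016
Step 3: |z0| = sqrt(0.7016) = 0.837616
Step 4: Best bound = 4 * |z0| = 4 * 0.837616 = 3.3505

3.3505


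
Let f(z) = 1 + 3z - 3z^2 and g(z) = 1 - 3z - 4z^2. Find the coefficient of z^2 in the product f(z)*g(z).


Step 1: z^2 term in f*g comes from: (1)*(-4z^2) + (3z)*(-3z) + (-3z^2)*(1)
Step 2: = -4 - 9 - 3
Step 3: = -16

-16


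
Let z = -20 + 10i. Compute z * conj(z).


Step 1: conj(z) = -20 - 10i
Step 2: z * conj(z) = (-20)^2 + 10^2
Step 3: = 400 + 100 = 500

500


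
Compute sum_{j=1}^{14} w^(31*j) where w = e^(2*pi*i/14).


Step 1: The sum sum_{j=1}^{n} w^(k*j) equals n if n | k, else 0.
Step 2: Here n = 14, k = 31
Step 3: Does n divide k? 14 | 31 -> False
Step 4: Sum = 0

0


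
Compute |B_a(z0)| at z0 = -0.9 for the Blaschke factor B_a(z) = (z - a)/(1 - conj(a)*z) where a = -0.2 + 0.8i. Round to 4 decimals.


Step 1: Numerator z0 - a = -0.9 - (-0.2 + 0.8i) = -0.7 - 0.8i
Step 2: Denominator 1 - conj(a)*z0 = 1 - (-0.2 - 0.8i)*(-0.9) = 0.82 - 0.72i
Step 3: |z0 - a|^2 = (-0.7)^2 + (-0.8)^2 = 1.13; |1 - conj(a)*z0|^2 = 0.82^2 + (-0.72)^2 = 1.1908
Step 4: |B_a(-0.9)| = sqrt(1.13 / 1.1908) = sqrt(0.948942)
Step 5: = 0.9741

0.9741


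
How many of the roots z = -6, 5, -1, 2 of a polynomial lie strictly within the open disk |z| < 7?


Step 1: Check each root:
  z = -6: |-6| = 6 < 7
  z = 5: |5| = 5 < 7
  z = -1: |-1| = 1 < 7
  z = 2: |2| = 2 < 7
Step 2: Count = 4

4


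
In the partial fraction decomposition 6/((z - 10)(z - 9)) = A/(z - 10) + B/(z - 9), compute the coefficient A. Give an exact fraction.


Step 1: Multiply both sides by (z - 10) and set z = 10
Step 2: A = 6 / (10 - 9)
Step 3: A = 6 / 1
Step 4: A = 6

6


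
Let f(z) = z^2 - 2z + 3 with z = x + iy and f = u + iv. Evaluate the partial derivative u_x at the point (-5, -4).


Step 1: f(z) = (x+iy)^2 - 2(x+iy) + 3
Step 2: u = (x^2 - y^2) - 2x + 3
Step 3: u_x = 2x - 2
Step 4: At (-5, -4): u_x = -10 - 2 = -12

-12


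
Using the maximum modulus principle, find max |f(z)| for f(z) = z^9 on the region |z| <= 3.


Step 1: On |z| = 3, |f(z)| = |z|^9 = 3^9
Step 2: By maximum modulus principle, maximum is on boundary.
Step 3: Maximum = 19683 = 19683

19683


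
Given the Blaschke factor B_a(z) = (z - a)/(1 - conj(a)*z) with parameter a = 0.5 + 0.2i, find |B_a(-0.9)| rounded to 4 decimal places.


Step 1: Numerator z0 - a = -0.9 - (0.5 + 0.2i) = -1.4 - 0.2i
Step 2: Denominator 1 - conj(a)*z0 = 1 - (0.5 - 0.2i)*(-0.9) = 1.45 - 0.18i
Step 3: |z0 - a|^2 = (-1.4)^2 + (-0.2)^2 = 2; |1 - conj(a)*z0|^2 = 1.45^2 + (-0.18)^2 = 2.1349
Step 4: |B_a(-0.9)| = sqrt(2 / 2.1349) = sqrt(0.936812)
Step 5: = 0.9679

0.9679


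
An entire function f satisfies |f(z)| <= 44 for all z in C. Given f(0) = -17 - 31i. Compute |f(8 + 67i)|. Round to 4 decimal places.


Step 1: By Liouville's theorem, a bounded entire function is constant.
Step 2: f(z) = f(0) = -17 - 31i for all z.
Step 3: |f(w)| = |-17 - 31i| = sqrt(289 + 961)
Step 4: = 35.3553

35.3553


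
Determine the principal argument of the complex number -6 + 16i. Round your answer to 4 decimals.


Step 1: z = -6 + 16i
Step 2: arg(z) = atan2(16, -6)
Step 3: arg(z) = 1.9296

1.9296


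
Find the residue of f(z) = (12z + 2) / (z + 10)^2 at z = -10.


Step 1: Pole of order 2 at z = -10
Step 2: Res = lim d/dz [(z + 10)^2 * f(z)] as z -> -10
Step 3: (z + 10)^2 * f(z) = 12z + 2
Step 4: d/dz[12z + 2] = 12

12


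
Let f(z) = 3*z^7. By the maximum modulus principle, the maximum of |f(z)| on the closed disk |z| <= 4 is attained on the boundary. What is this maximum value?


Step 1: On |z| = 4, |f(z)| = 3 * |z|^7 = 3 * 4^7
Step 2: By maximum modulus principle, maximum is on boundary.
Step 3: Maximum = 3 * 16384 = 49152

49152


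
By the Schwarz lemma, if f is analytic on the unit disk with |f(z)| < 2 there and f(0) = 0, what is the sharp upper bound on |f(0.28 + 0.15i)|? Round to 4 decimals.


Step 1: g = f/2 maps D -> D with g(0) = 0, so by the Schwarz lemma |g(z)| <= |z|, i.e. |f(z)| <= 2|z|; this is sharp (f(z) = 2z).
Step 2: |z0|^2 = 0.28^2 + 0.15^2 = 0.1009
Step 3: |z0| = sqrt(0.1009) = 0.317648
Step 4: Best bound = 2 * |z0| = 2 * 0.317648 = 0.6353

0.6353


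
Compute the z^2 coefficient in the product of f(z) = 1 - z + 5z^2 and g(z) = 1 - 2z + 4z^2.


Step 1: z^2 term in f*g comes from: (1)*(4z^2) + (-z)*(-2z) + (5z^2)*(1)
Step 2: = 4 + 2 + 5
Step 3: = 11

11


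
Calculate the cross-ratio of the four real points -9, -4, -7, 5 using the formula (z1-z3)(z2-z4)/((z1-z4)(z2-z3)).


Step 1: (z1-z3)(z2-z4) = (-2) * (-9) = 18
Step 2: (z1-z4)(z2-z3) = (-14) * 3 = -42
Step 3: Cross-ratio = -18/42 = -3/7

-3/7


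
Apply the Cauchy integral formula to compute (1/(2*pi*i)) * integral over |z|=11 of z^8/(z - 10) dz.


Step 1: f(z) = z^8, a = 10 is inside |z| = 11
Step 2: By Cauchy integral formula: (1/(2pi*i)) * integral = f(a)
Step 3: f(10) = 10^8 = 100000000

100000000


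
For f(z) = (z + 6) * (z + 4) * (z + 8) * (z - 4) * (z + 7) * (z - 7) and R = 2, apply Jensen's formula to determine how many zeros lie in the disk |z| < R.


Jensen's formula: (1/2pi)*integral log|f(Re^it)|dt = log|f(0)| + sum_{|a_k|<R} log(R/|a_k|)
Step 1: f(0) = 6 * 4 * 8 * (-4) * 7 * (-7) = 37632
Step 2: log|f(0)| = log|-6| + log|-4| + log|-8| + log|4| + log|-7| + log|7| = 10.5356
Step 3: Zeros inside |z| < 2: none
Step 4: Jensen sum = (empty sum) = 0
Step 5: n(R) = number of terms in the Jensen sum = count of zeros inside |z| < 2 = 0

0


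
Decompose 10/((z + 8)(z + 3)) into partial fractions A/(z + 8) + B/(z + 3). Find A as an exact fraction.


Step 1: Multiply both sides by (z + 8) and set z = -8
Step 2: A = 10 / (-8 + 3)
Step 3: A = 10 / (-5)
Step 4: A = -2

-2


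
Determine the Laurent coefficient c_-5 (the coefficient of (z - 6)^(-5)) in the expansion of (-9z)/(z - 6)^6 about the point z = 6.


Step 1: Write the numerator in powers of (z - 6): -9z = -9(z - 6) + (-9*6 + 0) = -9(z - 6) - 54
Step 2: Divide by (z - 6)^6: f(z) = -54(z - 6)^(-6) - 9(z - 6)^(-5)
Step 3: This finite sum is the Laurent series of f about z = 6.
Step 4: Coefficient of (z - 6)^(-5) = coefficient of (z - 6) in the re-centred numerator = -9

-9


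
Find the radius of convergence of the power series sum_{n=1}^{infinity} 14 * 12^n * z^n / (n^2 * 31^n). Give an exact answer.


Step 1: General term a_n = 14 * 12^n / (n^2 * 31^n)
Step 2: By the root test, |a_n|^(1/n) = 14^(1/n) * 12 / (n^(2/n) * 31) -> 12/31 as n -> infinity (since 14^(1/n) -> 1 and n^(2/n) -> 1)
Step 3: R = 1/lim|a_n|^(1/n) = 31/12

31/12


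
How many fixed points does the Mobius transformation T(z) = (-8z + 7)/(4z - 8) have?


Step 1: Fixed points satisfy T(z) = z
Step 2: 4z^2 - 7 = 0
Step 3: Discriminant = 0^2 - 4*4*(-7) = 112
Step 4: Number of fixed points = 2

2


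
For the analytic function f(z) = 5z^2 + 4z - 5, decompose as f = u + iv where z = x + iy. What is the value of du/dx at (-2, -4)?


Step 1: f(z) = 5(x+iy)^2 + 4(x+iy) - 5
Step 2: u = 5(x^2 - y^2) + 4x - 5
Step 3: u_x = 10x + 4
Step 4: At (-2, -4): u_x = -20 + 4 = -16

-16


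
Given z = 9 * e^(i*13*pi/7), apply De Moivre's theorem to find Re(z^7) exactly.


Step 1: By De Moivre's theorem, z^7 = 9^7 * e^(i*7*13*pi/7) = 4782969 * (cos(13*pi) + i*sin(13*pi))
Step 2: |z|^7 = 9^7 = 4782969
Step 3: Reduce the angle mod 2*pi: 13*pi - 12*pi = pi
Step 4: cos(pi) = -1
Step 5: Re(z^7) = 4782969 * (-1) = -4782969

-4782969


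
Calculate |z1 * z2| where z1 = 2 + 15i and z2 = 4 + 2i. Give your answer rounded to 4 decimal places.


Step 1: |z1| = sqrt(2^2 + 15^2) = sqrt(229)
Step 2: |z2| = sqrt(4^2 + 2^2) = sqrt(20)
Step 3: |z1*z2| = |z1|*|z2| = sqrt(229) * sqrt(20) = sqrt(229 * 20) = sqrt(4580)
Step 4: = 67.6757

67.6757


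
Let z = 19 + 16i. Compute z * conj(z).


Step 1: conj(z) = 19 - 16i
Step 2: z * conj(z) = 19^2 + 16^2
Step 3: = 361 + 256 = 617

617


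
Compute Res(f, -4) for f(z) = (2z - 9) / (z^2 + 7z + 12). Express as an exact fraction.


Step 1: Q(z) = z^2 + 7z + 12 = (z + 4)(z + 3)
Step 2: Q'(z) = 2z + 7
Step 3: Q'(-4) = -1, P(-4) = -17
Step 4: Res = P(-4)/Q'(-4) = -17/(-1) = 17

17


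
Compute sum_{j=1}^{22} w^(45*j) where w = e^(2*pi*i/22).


Step 1: The sum sum_{j=1}^{n} w^(k*j) equals n if n | k, else 0.
Step 2: Here n = 22, k = 45
Step 3: Does n divide k? 22 | 45 -> False
Step 4: Sum = 0

0


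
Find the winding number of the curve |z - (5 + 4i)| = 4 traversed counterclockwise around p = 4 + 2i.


Step 1: Center c = (5, 4), radius = 4
Step 2: |p - c|^2 = (-1)^2 + (-2)^2 = 5
Step 3: r^2 = 16
Step 4: |p-c| < r so winding number = 1

1


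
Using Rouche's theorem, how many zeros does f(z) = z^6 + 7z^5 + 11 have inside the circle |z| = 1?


Step 1: On |z| = 1 the three terms have sizes |z^6| = 1^6 = 1, |7z^5| = 7*1^5 = 7, |11| = 11
Step 2: The dominant term is g(z) = 11; let h(z) = z^6 + 7z^5 so f = g + h
Step 3: On |z| = 1: |g| = 11 and |h| <= 1 + 7 = 8
Step 4: Since 11 > 8, |h| < |g| on |z| = 1, so by Rouche f has the same number of zeros as g inside |z| < 1
Step 5: g(z) = 11 is a nonzero constant with no zeros inside |z| < 1. Answer = 0

0


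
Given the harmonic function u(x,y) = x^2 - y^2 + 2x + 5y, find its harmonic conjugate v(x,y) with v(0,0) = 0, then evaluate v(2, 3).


Step 1: v_x = -u_y = 2y - 5
Step 2: v_y = u_x = 2x + 2
Step 3: v = 2xy - 5x + 2y + C
Step 4: v(0,0) = 0 => C = 0
Step 5: v(2, 3) = 8

8


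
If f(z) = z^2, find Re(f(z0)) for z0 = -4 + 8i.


Step 1: z0 = -4 + 8i
Step 2: z0^2 = (-4)^2 - 8^2 - 64i
Step 3: real part = 16 - 64 = -48

-48


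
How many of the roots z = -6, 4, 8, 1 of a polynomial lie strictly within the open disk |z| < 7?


Step 1: Check each root:
  z = -6: |-6| = 6 < 7
  z = 4: |4| = 4 < 7
  z = 8: |8| = 8 >= 7
  z = 1: |1| = 1 < 7
Step 2: Count = 3

3


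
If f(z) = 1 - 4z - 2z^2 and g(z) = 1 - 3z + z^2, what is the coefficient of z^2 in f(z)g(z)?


Step 1: z^2 term in f*g comes from: (1)*(z^2) + (-4z)*(-3z) + (-2z^2)*(1)
Step 2: = 1 + 12 - 2
Step 3: = 11

11


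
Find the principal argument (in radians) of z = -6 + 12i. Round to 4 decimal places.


Step 1: z = -6 + 12i
Step 2: arg(z) = atan2(12, -6)
Step 3: arg(z) = 2.0344

2.0344


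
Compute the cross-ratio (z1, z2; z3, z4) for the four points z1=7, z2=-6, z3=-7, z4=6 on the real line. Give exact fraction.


Step 1: (z1-z3)(z2-z4) = 14 * (-12) = -168
Step 2: (z1-z4)(z2-z3) = 1 * 1 = 1
Step 3: Cross-ratio = -168/1 = -168

-168


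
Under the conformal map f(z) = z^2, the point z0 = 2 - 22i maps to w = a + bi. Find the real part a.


Step 1: z0 = 2 - 22i
Step 2: z0^2 = 2^2 - (-22)^2 - 88i
Step 3: real part = 4 - 484 = -480

-480
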